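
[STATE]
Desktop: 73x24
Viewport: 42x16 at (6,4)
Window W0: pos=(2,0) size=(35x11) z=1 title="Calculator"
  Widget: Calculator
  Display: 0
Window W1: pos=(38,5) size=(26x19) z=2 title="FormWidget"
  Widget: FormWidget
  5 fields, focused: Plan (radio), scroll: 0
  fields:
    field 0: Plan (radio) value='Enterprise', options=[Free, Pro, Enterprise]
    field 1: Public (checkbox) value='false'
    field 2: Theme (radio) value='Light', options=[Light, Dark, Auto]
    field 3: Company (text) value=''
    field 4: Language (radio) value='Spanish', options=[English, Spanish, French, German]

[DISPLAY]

─┬───┬───┬───┐                ┃           
 │ 8 │ 9 │ ÷ │                ┃ ┏━━━━━━━━━
─┼───┼───┼───┤                ┃ ┃ FormWidg
 │ 5 │ 6 │ × │                ┃ ┠─────────
─┼───┼───┼───┤                ┃ ┃> Plan:  
 │ 2 │ 3 │ - │                ┃ ┃  Public:
━━━━━━━━━━━━━━━━━━━━━━━━━━━━━━┛ ┃  Theme: 
                                ┃  Company
                                ┃  Languag
                                ┃         
                                ┃         
                                ┃         
                                ┃         
                                ┃         
                                ┃         
                                ┃         


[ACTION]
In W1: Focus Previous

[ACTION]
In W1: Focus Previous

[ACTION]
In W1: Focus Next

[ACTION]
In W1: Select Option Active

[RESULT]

─┬───┬───┬───┐                ┃           
 │ 8 │ 9 │ ÷ │                ┃ ┏━━━━━━━━━
─┼───┼───┼───┤                ┃ ┃ FormWidg
 │ 5 │ 6 │ × │                ┃ ┠─────────
─┼───┼───┼───┤                ┃ ┃  Plan:  
 │ 2 │ 3 │ - │                ┃ ┃  Public:
━━━━━━━━━━━━━━━━━━━━━━━━━━━━━━┛ ┃  Theme: 
                                ┃  Company
                                ┃> Languag
                                ┃         
                                ┃         
                                ┃         
                                ┃         
                                ┃         
                                ┃         
                                ┃         


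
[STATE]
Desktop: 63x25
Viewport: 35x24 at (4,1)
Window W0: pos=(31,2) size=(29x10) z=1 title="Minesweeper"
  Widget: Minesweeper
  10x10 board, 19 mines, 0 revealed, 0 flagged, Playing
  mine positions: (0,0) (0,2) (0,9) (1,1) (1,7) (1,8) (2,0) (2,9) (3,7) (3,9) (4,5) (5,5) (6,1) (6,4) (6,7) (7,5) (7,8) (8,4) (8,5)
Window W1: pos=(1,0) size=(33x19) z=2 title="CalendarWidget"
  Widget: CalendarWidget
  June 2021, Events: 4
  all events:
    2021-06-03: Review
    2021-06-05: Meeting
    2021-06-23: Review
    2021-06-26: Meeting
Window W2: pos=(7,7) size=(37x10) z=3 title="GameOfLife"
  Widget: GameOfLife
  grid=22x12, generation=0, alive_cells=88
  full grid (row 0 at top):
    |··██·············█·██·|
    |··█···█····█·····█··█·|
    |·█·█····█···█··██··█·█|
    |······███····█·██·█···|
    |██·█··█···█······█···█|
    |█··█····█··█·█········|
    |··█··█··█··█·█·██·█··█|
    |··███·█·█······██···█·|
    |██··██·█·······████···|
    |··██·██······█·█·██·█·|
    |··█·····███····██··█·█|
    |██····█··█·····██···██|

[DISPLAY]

alendarWidget                ┃     
─────────────────────────────┨━━━━━
         June 2021           ┃inesw
 Tu We Th Fr Sa Su           ┃─────
  1  2  3*  4  5*  6         ┃■■■■■
  8  9 10 11 12 13           ┃■■■■■
 15┏━━━━━━━━━━━━━━━━━━━━━━━━━━━━━━━
 22┃ GameOfLife                    
 29┠───────────────────────────────
   ┃Gen: 0                         
   ┃······███····█·██·█···         
   ┃██·█··█···█······█···█         
   ┃█··█····█··█·█········         
   ┃··█··█··█··█·█·██·█··█         
   ┃··███·█·█······██···█·         
   ┗━━━━━━━━━━━━━━━━━━━━━━━━━━━━━━━
                             ┃     
━━━━━━━━━━━━━━━━━━━━━━━━━━━━━┛     
                                   
                                   
                                   
                                   
                                   
                                   


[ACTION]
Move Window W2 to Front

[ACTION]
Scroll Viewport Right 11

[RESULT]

et                ┃                
──────────────────┨━━━━━━━━━━━━━━━━
ne 2021           ┃inesweeper      
r Sa Su           ┃────────────────
 4  5*  6         ┃■■■■■■■■        
1 12 13           ┃■■■■■■■■        
━━━━━━━━━━━━━━━━━━━━━━━━━━━━┓      
Life                        ┃      
────────────────────────────┨      
                            ┃      
██····█·██·█···             ┃━━━━━━
···█······█···█             ┃      
·█··█·█········             ┃      
·█··█·█·██·█··█             ┃      
·█······██···█·             ┃      
━━━━━━━━━━━━━━━━━━━━━━━━━━━━┛      
                  ┃                
━━━━━━━━━━━━━━━━━━┛                
                                   
                                   
                                   
                                   
                                   
                                   


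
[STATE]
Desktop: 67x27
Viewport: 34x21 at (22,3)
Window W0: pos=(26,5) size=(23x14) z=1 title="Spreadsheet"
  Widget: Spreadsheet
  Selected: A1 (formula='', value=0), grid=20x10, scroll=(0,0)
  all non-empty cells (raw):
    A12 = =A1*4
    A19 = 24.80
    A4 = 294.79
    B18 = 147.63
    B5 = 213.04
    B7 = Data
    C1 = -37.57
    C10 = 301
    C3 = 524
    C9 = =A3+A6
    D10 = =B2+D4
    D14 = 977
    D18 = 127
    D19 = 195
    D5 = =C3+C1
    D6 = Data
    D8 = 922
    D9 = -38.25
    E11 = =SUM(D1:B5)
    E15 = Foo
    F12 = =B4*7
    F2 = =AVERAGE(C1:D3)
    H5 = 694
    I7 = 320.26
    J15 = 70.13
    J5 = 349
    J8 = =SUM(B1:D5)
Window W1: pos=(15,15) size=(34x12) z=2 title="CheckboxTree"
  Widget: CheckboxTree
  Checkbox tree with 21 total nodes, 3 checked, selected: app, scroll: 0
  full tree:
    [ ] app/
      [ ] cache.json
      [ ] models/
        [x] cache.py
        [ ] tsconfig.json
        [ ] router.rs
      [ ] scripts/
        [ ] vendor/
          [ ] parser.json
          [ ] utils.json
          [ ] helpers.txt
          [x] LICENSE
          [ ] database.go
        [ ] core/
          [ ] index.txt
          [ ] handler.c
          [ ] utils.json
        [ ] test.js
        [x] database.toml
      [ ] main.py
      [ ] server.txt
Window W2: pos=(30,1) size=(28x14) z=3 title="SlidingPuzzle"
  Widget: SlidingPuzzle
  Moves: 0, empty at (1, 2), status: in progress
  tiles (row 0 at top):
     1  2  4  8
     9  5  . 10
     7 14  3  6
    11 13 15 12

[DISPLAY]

        ┠─────────────────────────
        ┃┌────┬────┬────┬────┐    
    ┏━━━┃│  1 │  2 │  4 │  8 │    
    ┃ Sp┃├────┼────┼────┼────┤    
    ┠───┃│  9 │  5 │    │ 10 │    
    ┃A1:┃├────┼────┼────┼────┤    
    ┃   ┃│  7 │ 14 │  3 │  6 │    
    ┃---┃├────┼────┼────┼────┤    
    ┃  1┃│ 11 │ 13 │ 15 │ 12 │    
    ┃  2┃└────┴────┴────┴────┘    
    ┃  3┃Moves: 0                 
    ┃  4┗━━━━━━━━━━━━━━━━━━━━━━━━━
━━━━━━━━━━━━━━━━━━━━━━━━━━┓       
boxTree                   ┃       
──────────────────────────┨       
pp/                       ┃       
 cache.json               ┃       
 models/                  ┃       
x] cache.py               ┃       
 ] tsconfig.json          ┃       
 ] router.rs              ┃       


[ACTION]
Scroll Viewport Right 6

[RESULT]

  ┠──────────────────────────┨    
  ┃┌────┬────┬────┬────┐     ┃    
━━┃│  1 │  2 │  4 │  8 │     ┃    
Sp┃├────┼────┼────┼────┤     ┃    
──┃│  9 │  5 │    │ 10 │     ┃    
1:┃├────┼────┼────┼────┤     ┃    
  ┃│  7 │ 14 │  3 │  6 │     ┃    
--┃├────┼────┼────┼────┤     ┃    
 1┃│ 11 │ 13 │ 15 │ 12 │     ┃    
 2┃└────┴────┴────┴────┘     ┃    
 3┃Moves: 0                  ┃    
 4┗━━━━━━━━━━━━━━━━━━━━━━━━━━┛    
━━━━━━━━━━━━━━━━━━━━┓             
e                   ┃             
────────────────────┨             
                    ┃             
.json               ┃             
s/                  ┃             
he.py               ┃             
onfig.json          ┃             
ter.rs              ┃             


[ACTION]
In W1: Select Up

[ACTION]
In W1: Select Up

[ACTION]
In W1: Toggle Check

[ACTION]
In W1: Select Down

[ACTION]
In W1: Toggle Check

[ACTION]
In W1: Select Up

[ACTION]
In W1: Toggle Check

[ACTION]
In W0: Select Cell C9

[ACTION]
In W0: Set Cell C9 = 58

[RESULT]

  ┠──────────────────────────┨    
  ┃┌────┬────┬────┬────┐     ┃    
━━┃│  1 │  2 │  4 │  8 │     ┃    
Sp┃├────┼────┼────┼────┤     ┃    
──┃│  9 │  5 │    │ 10 │     ┃    
9:┃├────┼────┼────┼────┤     ┃    
  ┃│  7 │ 14 │  3 │  6 │     ┃    
--┃├────┼────┼────┼────┤     ┃    
 1┃│ 11 │ 13 │ 15 │ 12 │     ┃    
 2┃└────┴────┴────┴────┘     ┃    
 3┃Moves: 0                  ┃    
 4┗━━━━━━━━━━━━━━━━━━━━━━━━━━┛    
━━━━━━━━━━━━━━━━━━━━┓             
e                   ┃             
────────────────────┨             
                    ┃             
.json               ┃             
s/                  ┃             
he.py               ┃             
onfig.json          ┃             
ter.rs              ┃             


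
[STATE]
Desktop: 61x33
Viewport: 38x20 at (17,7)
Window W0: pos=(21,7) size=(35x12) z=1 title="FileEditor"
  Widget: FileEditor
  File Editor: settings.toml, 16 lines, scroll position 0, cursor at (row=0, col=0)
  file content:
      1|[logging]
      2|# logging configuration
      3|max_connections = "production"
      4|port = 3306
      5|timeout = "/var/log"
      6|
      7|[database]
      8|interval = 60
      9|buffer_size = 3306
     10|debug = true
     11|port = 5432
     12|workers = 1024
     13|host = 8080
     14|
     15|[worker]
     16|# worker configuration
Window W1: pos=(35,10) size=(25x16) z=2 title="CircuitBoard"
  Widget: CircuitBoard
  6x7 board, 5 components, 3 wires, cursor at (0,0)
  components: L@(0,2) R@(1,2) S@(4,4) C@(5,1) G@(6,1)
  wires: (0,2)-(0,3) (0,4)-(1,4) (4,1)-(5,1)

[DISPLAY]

    ┏━━━━━━━━━━━━━━━━━━━━━━━━━━━━━━━━━
    ┃ FileEditor                      
    ┠─────────────────────────────────
    ┃█logging]    ┏━━━━━━━━━━━━━━━━━━━
    ┃# logging con┃ CircuitBoard      
    ┃max_connectio┠───────────────────
    ┃port = 3306  ┃   0 1 2 3 4 5     
    ┃timeout = "/v┃0  [.]      L ─ ·  
    ┃             ┃                   
    ┃[database]   ┃1           R      
    ┃interval = 60┃                   
    ┗━━━━━━━━━━━━━┃2                  
                  ┃                   
                  ┃3                  
                  ┃                   
                  ┃4       ·          
                  ┃        │          
                  ┃5       C          
                  ┗━━━━━━━━━━━━━━━━━━━
                                      


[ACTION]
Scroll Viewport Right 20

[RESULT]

━━━━━━━━━━━━━━━━━━━━━━━━━━━━━━━━┓     
FileEditor                      ┃     
────────────────────────────────┨     
logging]    ┏━━━━━━━━━━━━━━━━━━━━━━━┓ 
 logging con┃ CircuitBoard          ┃ 
ax_connectio┠───────────────────────┨ 
ort = 3306  ┃   0 1 2 3 4 5         ┃ 
imeout = "/v┃0  [.]      L ─ ·   ·  ┃ 
            ┃                    │  ┃ 
database]   ┃1           R       ·  ┃ 
nterval = 60┃                       ┃ 
━━━━━━━━━━━━┃2                      ┃ 
            ┃                       ┃ 
            ┃3                      ┃ 
            ┃                       ┃ 
            ┃4       ·           S  ┃ 
            ┃        │              ┃ 
            ┃5       C              ┃ 
            ┗━━━━━━━━━━━━━━━━━━━━━━━┛ 
                                      


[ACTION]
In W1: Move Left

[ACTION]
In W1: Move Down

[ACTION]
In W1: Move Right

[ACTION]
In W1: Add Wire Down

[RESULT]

━━━━━━━━━━━━━━━━━━━━━━━━━━━━━━━━┓     
FileEditor                      ┃     
────────────────────────────────┨     
logging]    ┏━━━━━━━━━━━━━━━━━━━━━━━┓ 
 logging con┃ CircuitBoard          ┃ 
ax_connectio┠───────────────────────┨ 
ort = 3306  ┃   0 1 2 3 4 5         ┃ 
imeout = "/v┃0           L ─ ·   ·  ┃ 
            ┃                    │  ┃ 
database]   ┃1      [.]  R       ·  ┃ 
nterval = 60┃        │              ┃ 
━━━━━━━━━━━━┃2       ·              ┃ 
            ┃                       ┃ 
            ┃3                      ┃ 
            ┃                       ┃ 
            ┃4       ·           S  ┃ 
            ┃        │              ┃ 
            ┃5       C              ┃ 
            ┗━━━━━━━━━━━━━━━━━━━━━━━┛ 
                                      


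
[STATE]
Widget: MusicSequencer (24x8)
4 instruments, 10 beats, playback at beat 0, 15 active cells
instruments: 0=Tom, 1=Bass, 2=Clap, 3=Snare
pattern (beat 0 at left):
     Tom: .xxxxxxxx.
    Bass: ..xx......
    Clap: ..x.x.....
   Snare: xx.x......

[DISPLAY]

      ▼123456789        
   Tom·████████·        
  Bass··██······        
  Clap··█·█·····        
 Snare██·█······        
                        
                        
                        


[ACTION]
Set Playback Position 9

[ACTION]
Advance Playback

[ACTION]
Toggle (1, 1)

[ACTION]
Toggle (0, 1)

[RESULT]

      ▼123456789        
   Tom··███████·        
  Bass·███······        
  Clap··█·█·····        
 Snare██·█······        
                        
                        
                        


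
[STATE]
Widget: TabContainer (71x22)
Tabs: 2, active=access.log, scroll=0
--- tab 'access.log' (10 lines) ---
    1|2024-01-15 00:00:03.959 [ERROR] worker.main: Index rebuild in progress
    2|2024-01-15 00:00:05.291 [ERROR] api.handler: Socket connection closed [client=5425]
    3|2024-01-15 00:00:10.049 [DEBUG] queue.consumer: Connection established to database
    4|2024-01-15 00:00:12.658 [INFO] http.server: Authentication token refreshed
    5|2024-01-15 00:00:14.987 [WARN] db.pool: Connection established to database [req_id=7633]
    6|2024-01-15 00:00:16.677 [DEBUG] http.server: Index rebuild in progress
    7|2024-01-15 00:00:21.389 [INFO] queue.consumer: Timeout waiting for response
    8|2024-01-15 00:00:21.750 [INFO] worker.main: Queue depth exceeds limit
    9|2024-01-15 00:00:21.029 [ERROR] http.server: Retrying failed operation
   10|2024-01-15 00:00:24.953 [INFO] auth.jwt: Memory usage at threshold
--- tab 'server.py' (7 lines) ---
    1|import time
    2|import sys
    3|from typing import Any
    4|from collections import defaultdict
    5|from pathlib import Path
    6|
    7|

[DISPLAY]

[access.log]│ server.py                                                
───────────────────────────────────────────────────────────────────────
2024-01-15 00:00:03.959 [ERROR] worker.main: Index rebuild in progress 
2024-01-15 00:00:05.291 [ERROR] api.handler: Socket connection closed [
2024-01-15 00:00:10.049 [DEBUG] queue.consumer: Connection established 
2024-01-15 00:00:12.658 [INFO] http.server: Authentication token refres
2024-01-15 00:00:14.987 [WARN] db.pool: Connection established to datab
2024-01-15 00:00:16.677 [DEBUG] http.server: Index rebuild in progress 
2024-01-15 00:00:21.389 [INFO] queue.consumer: Timeout waiting for resp
2024-01-15 00:00:21.750 [INFO] worker.main: Queue depth exceeds limit  
2024-01-15 00:00:21.029 [ERROR] http.server: Retrying failed operation 
2024-01-15 00:00:24.953 [INFO] auth.jwt: Memory usage at threshold     
                                                                       
                                                                       
                                                                       
                                                                       
                                                                       
                                                                       
                                                                       
                                                                       
                                                                       
                                                                       


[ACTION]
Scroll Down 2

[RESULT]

[access.log]│ server.py                                                
───────────────────────────────────────────────────────────────────────
2024-01-15 00:00:10.049 [DEBUG] queue.consumer: Connection established 
2024-01-15 00:00:12.658 [INFO] http.server: Authentication token refres
2024-01-15 00:00:14.987 [WARN] db.pool: Connection established to datab
2024-01-15 00:00:16.677 [DEBUG] http.server: Index rebuild in progress 
2024-01-15 00:00:21.389 [INFO] queue.consumer: Timeout waiting for resp
2024-01-15 00:00:21.750 [INFO] worker.main: Queue depth exceeds limit  
2024-01-15 00:00:21.029 [ERROR] http.server: Retrying failed operation 
2024-01-15 00:00:24.953 [INFO] auth.jwt: Memory usage at threshold     
                                                                       
                                                                       
                                                                       
                                                                       
                                                                       
                                                                       
                                                                       
                                                                       
                                                                       
                                                                       
                                                                       
                                                                       


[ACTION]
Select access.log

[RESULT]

[access.log]│ server.py                                                
───────────────────────────────────────────────────────────────────────
2024-01-15 00:00:03.959 [ERROR] worker.main: Index rebuild in progress 
2024-01-15 00:00:05.291 [ERROR] api.handler: Socket connection closed [
2024-01-15 00:00:10.049 [DEBUG] queue.consumer: Connection established 
2024-01-15 00:00:12.658 [INFO] http.server: Authentication token refres
2024-01-15 00:00:14.987 [WARN] db.pool: Connection established to datab
2024-01-15 00:00:16.677 [DEBUG] http.server: Index rebuild in progress 
2024-01-15 00:00:21.389 [INFO] queue.consumer: Timeout waiting for resp
2024-01-15 00:00:21.750 [INFO] worker.main: Queue depth exceeds limit  
2024-01-15 00:00:21.029 [ERROR] http.server: Retrying failed operation 
2024-01-15 00:00:24.953 [INFO] auth.jwt: Memory usage at threshold     
                                                                       
                                                                       
                                                                       
                                                                       
                                                                       
                                                                       
                                                                       
                                                                       
                                                                       
                                                                       


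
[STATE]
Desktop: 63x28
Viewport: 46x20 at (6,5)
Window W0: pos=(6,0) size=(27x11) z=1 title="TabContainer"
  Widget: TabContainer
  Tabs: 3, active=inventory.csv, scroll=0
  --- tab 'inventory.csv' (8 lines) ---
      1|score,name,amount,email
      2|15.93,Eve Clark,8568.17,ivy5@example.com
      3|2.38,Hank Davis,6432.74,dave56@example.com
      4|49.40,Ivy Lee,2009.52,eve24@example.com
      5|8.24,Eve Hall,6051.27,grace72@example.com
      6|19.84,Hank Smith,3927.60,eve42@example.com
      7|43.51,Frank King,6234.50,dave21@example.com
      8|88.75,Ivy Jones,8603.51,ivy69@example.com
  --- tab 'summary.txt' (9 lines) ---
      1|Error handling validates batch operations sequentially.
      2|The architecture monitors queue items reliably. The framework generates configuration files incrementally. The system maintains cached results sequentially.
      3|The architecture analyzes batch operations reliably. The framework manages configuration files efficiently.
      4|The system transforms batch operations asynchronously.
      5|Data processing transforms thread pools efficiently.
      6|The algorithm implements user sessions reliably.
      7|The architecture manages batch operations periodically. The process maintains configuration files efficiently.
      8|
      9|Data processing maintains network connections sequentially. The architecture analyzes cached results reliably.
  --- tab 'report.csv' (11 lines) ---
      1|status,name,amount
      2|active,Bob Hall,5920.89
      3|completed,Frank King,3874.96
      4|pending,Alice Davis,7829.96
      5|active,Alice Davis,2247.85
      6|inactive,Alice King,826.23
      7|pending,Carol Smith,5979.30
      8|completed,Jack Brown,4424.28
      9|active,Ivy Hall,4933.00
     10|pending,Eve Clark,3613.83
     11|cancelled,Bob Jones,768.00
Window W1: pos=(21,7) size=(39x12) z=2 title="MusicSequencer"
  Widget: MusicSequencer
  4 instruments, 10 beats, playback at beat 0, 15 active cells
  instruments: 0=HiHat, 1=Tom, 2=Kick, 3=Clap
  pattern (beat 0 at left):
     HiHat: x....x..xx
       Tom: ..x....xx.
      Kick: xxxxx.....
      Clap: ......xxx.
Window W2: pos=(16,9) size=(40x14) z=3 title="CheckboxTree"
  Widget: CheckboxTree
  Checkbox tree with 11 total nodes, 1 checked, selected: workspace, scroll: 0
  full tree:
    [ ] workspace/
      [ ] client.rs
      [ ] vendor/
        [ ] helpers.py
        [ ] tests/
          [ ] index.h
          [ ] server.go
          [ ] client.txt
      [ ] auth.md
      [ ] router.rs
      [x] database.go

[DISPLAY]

┃score,name,amount,email  ┃                   
┃15.93,Eve Clark,8568.17,i┃                   
┃2.38,Hank Davi┏━━━━━━━━━━━━━━━━━━━━━━━━━━━━━━
┃49.40,Ivy Lee,┃ MusicSequencer               
┃8.24,Eve ┏━━━━━━━━━━━━━━━━━━━━━━━━━━━━━━━━━━━
┗━━━━━━━━━┃ CheckboxTree                      
          ┠───────────────────────────────────
          ┃>[-] workspace/                    
          ┃   [ ] client.rs                   
          ┃   [ ] vendor/                     
          ┃     [ ] helpers.py                
          ┃     [ ] tests/                    
          ┃       [ ] index.h                 
          ┃       [ ] server.go               
          ┃       [ ] client.txt              
          ┃   [ ] auth.md                     
          ┃   [ ] router.rs                   
          ┗━━━━━━━━━━━━━━━━━━━━━━━━━━━━━━━━━━━
                                              
                                              


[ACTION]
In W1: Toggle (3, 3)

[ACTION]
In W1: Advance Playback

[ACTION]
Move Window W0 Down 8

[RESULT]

                                              
                                              
               ┏━━━━━━━━━━━━━━━━━━━━━━━━━━━━━━
┏━━━━━━━━━━━━━━┃ MusicSequencer               
┃ TabConta┏━━━━━━━━━━━━━━━━━━━━━━━━━━━━━━━━━━━
┠─────────┃ CheckboxTree                      
┃[inventor┠───────────────────────────────────
┃─────────┃>[-] workspace/                    
┃score,nam┃   [ ] client.rs                   
┃15.93,Eve┃   [ ] vendor/                     
┃2.38,Hank┃     [ ] helpers.py                
┃49.40,Ivy┃     [ ] tests/                    
┃8.24,Eve ┃       [ ] index.h                 
┗━━━━━━━━━┃       [ ] server.go               
          ┃       [ ] client.txt              
          ┃   [ ] auth.md                     
          ┃   [ ] router.rs                   
          ┗━━━━━━━━━━━━━━━━━━━━━━━━━━━━━━━━━━━
                                              
                                              


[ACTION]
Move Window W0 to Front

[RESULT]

                                              
                                              
               ┏━━━━━━━━━━━━━━━━━━━━━━━━━━━━━━
┏━━━━━━━━━━━━━━━━━━━━━━━━━┓ncer               
┃ TabContainer            ┃━━━━━━━━━━━━━━━━━━━
┠─────────────────────────┨                   
┃[inventory.csv]│ summary.┃───────────────────
┃─────────────────────────┃                   
┃score,name,amount,email  ┃                   
┃15.93,Eve Clark,8568.17,i┃                   
┃2.38,Hank Davis,6432.74,d┃.py                
┃49.40,Ivy Lee,2009.52,eve┃                   
┃8.24,Eve Hall,6051.27,gra┃.h                 
┗━━━━━━━━━━━━━━━━━━━━━━━━━┛r.go               
          ┃       [ ] client.txt              
          ┃   [ ] auth.md                     
          ┃   [ ] router.rs                   
          ┗━━━━━━━━━━━━━━━━━━━━━━━━━━━━━━━━━━━
                                              
                                              


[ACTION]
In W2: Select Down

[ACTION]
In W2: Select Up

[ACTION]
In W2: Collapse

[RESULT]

                                              
                                              
               ┏━━━━━━━━━━━━━━━━━━━━━━━━━━━━━━
┏━━━━━━━━━━━━━━━━━━━━━━━━━┓ncer               
┃ TabContainer            ┃━━━━━━━━━━━━━━━━━━━
┠─────────────────────────┨                   
┃[inventory.csv]│ summary.┃───────────────────
┃─────────────────────────┃                   
┃score,name,amount,email  ┃                   
┃15.93,Eve Clark,8568.17,i┃                   
┃2.38,Hank Davis,6432.74,d┃                   
┃49.40,Ivy Lee,2009.52,eve┃                   
┃8.24,Eve Hall,6051.27,gra┃                   
┗━━━━━━━━━━━━━━━━━━━━━━━━━┛                   
          ┃                                   
          ┃                                   
          ┃                                   
          ┗━━━━━━━━━━━━━━━━━━━━━━━━━━━━━━━━━━━
                                              
                                              


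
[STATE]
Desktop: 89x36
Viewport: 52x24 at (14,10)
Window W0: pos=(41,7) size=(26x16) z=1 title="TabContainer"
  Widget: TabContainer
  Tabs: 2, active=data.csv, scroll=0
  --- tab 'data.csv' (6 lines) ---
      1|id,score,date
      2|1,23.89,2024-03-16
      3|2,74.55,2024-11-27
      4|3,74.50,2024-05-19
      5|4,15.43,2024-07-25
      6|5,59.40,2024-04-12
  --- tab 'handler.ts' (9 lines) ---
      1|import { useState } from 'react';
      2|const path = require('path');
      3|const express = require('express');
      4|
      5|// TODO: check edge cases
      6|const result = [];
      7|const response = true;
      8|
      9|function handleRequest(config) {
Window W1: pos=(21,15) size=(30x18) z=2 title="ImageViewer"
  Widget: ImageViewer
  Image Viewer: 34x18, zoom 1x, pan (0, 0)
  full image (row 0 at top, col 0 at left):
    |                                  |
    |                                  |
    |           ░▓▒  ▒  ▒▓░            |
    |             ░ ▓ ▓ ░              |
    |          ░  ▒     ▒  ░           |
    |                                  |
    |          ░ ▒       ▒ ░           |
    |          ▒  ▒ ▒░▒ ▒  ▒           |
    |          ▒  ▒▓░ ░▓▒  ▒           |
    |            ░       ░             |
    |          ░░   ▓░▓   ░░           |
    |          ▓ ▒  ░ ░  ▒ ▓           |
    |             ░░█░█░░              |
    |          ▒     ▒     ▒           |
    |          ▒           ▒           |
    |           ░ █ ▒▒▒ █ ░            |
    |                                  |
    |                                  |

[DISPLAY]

                           ┃[data.csv]│ handler.ts  
                           ┃────────────────────────
                           ┃id,score,date           
                           ┃1,23.89,2024-03-16      
                           ┃2,74.55,2024-11-27      
       ┏━━━━━━━━━━━━━━━━━━━━━━━━━━━━┓024-05-19      
       ┃ ImageViewer                ┃024-07-25      
       ┠────────────────────────────┨024-04-12      
       ┃                            ┃               
       ┃                            ┃               
       ┃           ░▓▒  ▒  ▒▓░      ┃               
       ┃             ░ ▓ ▓ ░        ┃               
       ┃          ░  ▒     ▒  ░     ┃━━━━━━━━━━━━━━━
       ┃                            ┃               
       ┃          ░ ▒       ▒ ░     ┃               
       ┃          ▒  ▒ ▒░▒ ▒  ▒     ┃               
       ┃          ▒  ▒▓░ ░▓▒  ▒     ┃               
       ┃            ░       ░       ┃               
       ┃          ░░   ▓░▓   ░░     ┃               
       ┃          ▓ ▒  ░ ░  ▒ ▓     ┃               
       ┃             ░░█░█░░        ┃               
       ┃          ▒     ▒     ▒     ┃               
       ┗━━━━━━━━━━━━━━━━━━━━━━━━━━━━┛               
                                                    


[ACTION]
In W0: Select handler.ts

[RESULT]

                           ┃ data.csv │[handler.ts] 
                           ┃────────────────────────
                           ┃import { useState } from
                           ┃const path = require('pa
                           ┃const express = require(
       ┏━━━━━━━━━━━━━━━━━━━━━━━━━━━━┓               
       ┃ ImageViewer                ┃check edge case
       ┠────────────────────────────┨ult = [];      
       ┃                            ┃ponse = true;  
       ┃                            ┃               
       ┃           ░▓▒  ▒  ▒▓░      ┃handleRequest(c
       ┃             ░ ▓ ▓ ░        ┃               
       ┃          ░  ▒     ▒  ░     ┃━━━━━━━━━━━━━━━
       ┃                            ┃               
       ┃          ░ ▒       ▒ ░     ┃               
       ┃          ▒  ▒ ▒░▒ ▒  ▒     ┃               
       ┃          ▒  ▒▓░ ░▓▒  ▒     ┃               
       ┃            ░       ░       ┃               
       ┃          ░░   ▓░▓   ░░     ┃               
       ┃          ▓ ▒  ░ ░  ▒ ▓     ┃               
       ┃             ░░█░█░░        ┃               
       ┃          ▒     ▒     ▒     ┃               
       ┗━━━━━━━━━━━━━━━━━━━━━━━━━━━━┛               
                                                    


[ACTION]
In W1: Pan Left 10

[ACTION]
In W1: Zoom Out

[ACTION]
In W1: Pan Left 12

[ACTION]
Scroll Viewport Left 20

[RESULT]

                                         ┃ data.csv 
                                         ┃──────────
                                         ┃import { u
                                         ┃const path
                                         ┃const expr
                     ┏━━━━━━━━━━━━━━━━━━━━━━━━━━━━┓ 
                     ┃ ImageViewer                ┃c
                     ┠────────────────────────────┨u
                     ┃                            ┃p
                     ┃                            ┃ 
                     ┃           ░▓▒  ▒  ▒▓░      ┃h
                     ┃             ░ ▓ ▓ ░        ┃ 
                     ┃          ░  ▒     ▒  ░     ┃━
                     ┃                            ┃ 
                     ┃          ░ ▒       ▒ ░     ┃ 
                     ┃          ▒  ▒ ▒░▒ ▒  ▒     ┃ 
                     ┃          ▒  ▒▓░ ░▓▒  ▒     ┃ 
                     ┃            ░       ░       ┃ 
                     ┃          ░░   ▓░▓   ░░     ┃ 
                     ┃          ▓ ▒  ░ ░  ▒ ▓     ┃ 
                     ┃             ░░█░█░░        ┃ 
                     ┃          ▒     ▒     ▒     ┃ 
                     ┗━━━━━━━━━━━━━━━━━━━━━━━━━━━━┛ 
                                                    


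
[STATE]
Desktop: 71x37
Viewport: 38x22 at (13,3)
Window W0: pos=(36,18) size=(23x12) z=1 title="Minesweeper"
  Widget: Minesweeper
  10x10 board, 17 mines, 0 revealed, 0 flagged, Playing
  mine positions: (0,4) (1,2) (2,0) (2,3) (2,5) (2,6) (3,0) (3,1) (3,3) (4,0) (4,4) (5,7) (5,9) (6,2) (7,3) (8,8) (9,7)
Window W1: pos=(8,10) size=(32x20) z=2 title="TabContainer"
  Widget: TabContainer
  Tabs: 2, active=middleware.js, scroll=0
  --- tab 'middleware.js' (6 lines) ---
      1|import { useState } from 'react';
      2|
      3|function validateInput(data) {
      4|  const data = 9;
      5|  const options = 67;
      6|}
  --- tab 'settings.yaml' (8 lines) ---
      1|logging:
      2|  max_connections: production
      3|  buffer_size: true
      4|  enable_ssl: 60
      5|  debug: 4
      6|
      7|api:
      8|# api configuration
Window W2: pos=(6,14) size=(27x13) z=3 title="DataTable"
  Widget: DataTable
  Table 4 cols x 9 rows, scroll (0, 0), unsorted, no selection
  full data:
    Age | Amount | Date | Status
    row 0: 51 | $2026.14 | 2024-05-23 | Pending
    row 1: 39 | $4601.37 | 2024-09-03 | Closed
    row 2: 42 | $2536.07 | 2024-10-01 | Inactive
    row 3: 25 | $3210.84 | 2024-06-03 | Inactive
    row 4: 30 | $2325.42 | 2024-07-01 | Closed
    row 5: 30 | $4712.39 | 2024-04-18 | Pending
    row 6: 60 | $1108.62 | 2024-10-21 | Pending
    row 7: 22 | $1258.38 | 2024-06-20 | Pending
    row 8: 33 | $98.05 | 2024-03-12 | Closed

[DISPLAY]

                                      
                                      
                                      
                                      
                                      
                                      
                                      
━━━━━━━━━━━━━━━━━━━━━━━━━━┓           
Container                 ┃           
──────────────────────────┨           
dleware.js]│ settings.yaml┃           
━━━━━━━━━━━━━━━━━━━┓──────┃           
able               ┃ 'reac┃           
───────────────────┨      ┃           
ount  │Date      │S┃ata) {┃           
──────┼──────────┼─┃      ┃━━━━━━━━━━━
026.14│2024-05-23│P┃      ┃nesweeper  
601.37│2024-09-03│C┃      ┃───────────
536.07│2024-10-01│I┃      ┃■■■■■■■    
210.84│2024-06-03│I┃      ┃■■■■■■■    
325.42│2024-07-01│C┃      ┃■■■■■■■    
712.39│2024-04-18│P┃      ┃■■■■■■■    


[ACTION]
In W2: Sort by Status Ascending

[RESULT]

                                      
                                      
                                      
                                      
                                      
                                      
                                      
━━━━━━━━━━━━━━━━━━━━━━━━━━┓           
Container                 ┃           
──────────────────────────┨           
dleware.js]│ settings.yaml┃           
━━━━━━━━━━━━━━━━━━━┓──────┃           
able               ┃ 'reac┃           
───────────────────┨      ┃           
ount  │Date      │S┃ata) {┃           
──────┼──────────┼─┃      ┃━━━━━━━━━━━
601.37│2024-09-03│C┃      ┃nesweeper  
325.42│2024-07-01│C┃      ┃───────────
8.05  │2024-03-12│C┃      ┃■■■■■■■    
536.07│2024-10-01│I┃      ┃■■■■■■■    
210.84│2024-06-03│I┃      ┃■■■■■■■    
026.14│2024-05-23│P┃      ┃■■■■■■■    


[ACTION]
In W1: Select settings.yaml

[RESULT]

                                      
                                      
                                      
                                      
                                      
                                      
                                      
━━━━━━━━━━━━━━━━━━━━━━━━━━┓           
Container                 ┃           
──────────────────────────┨           
dleware.js │[settings.yaml┃           
━━━━━━━━━━━━━━━━━━━┓──────┃           
able               ┃      ┃           
───────────────────┨ction ┃           
ount  │Date      │S┃      ┃           
──────┼──────────┼─┃      ┃━━━━━━━━━━━
601.37│2024-09-03│C┃      ┃nesweeper  
325.42│2024-07-01│C┃      ┃───────────
8.05  │2024-03-12│C┃      ┃■■■■■■■    
536.07│2024-10-01│I┃      ┃■■■■■■■    
210.84│2024-06-03│I┃      ┃■■■■■■■    
026.14│2024-05-23│P┃      ┃■■■■■■■    
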